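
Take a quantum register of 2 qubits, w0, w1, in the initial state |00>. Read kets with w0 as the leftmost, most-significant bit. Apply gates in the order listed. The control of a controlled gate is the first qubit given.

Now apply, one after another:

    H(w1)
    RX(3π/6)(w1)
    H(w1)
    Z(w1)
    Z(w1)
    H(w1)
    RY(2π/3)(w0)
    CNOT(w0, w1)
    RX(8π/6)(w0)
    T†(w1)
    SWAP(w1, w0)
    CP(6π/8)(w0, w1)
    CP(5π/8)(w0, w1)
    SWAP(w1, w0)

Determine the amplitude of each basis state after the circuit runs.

The final amplitudes are -1/2 - I/4 on |00>, (2 + I)*exp(3*I*pi/4)/4 on |01>, -sqrt(3)/4 on |10>, sqrt(3)*exp(I*pi/8)/4 on |11>. Key observation: gates 3-6 undo each other exactly, leaving only the rest of the circuit to track.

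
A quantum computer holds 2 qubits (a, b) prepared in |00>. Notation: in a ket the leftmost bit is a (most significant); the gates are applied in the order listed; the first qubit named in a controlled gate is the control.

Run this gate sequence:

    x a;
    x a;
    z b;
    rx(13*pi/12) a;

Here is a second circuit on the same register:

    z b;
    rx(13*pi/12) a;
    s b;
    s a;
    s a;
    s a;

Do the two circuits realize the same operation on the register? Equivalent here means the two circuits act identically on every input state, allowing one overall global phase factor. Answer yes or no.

No — the two circuits implement different unitaries, even allowing a global phase.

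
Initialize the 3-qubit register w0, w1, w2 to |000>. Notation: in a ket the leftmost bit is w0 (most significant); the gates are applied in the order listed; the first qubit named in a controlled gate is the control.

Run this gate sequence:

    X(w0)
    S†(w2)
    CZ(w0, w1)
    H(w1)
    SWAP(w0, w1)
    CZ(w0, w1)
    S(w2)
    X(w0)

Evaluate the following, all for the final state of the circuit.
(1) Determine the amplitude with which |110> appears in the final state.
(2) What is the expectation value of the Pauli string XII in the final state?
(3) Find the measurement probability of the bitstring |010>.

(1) The amplitude on |110> is sqrt(2)/2.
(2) The observable XII averages to -1.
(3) The probability of measuring |010> is 1/2.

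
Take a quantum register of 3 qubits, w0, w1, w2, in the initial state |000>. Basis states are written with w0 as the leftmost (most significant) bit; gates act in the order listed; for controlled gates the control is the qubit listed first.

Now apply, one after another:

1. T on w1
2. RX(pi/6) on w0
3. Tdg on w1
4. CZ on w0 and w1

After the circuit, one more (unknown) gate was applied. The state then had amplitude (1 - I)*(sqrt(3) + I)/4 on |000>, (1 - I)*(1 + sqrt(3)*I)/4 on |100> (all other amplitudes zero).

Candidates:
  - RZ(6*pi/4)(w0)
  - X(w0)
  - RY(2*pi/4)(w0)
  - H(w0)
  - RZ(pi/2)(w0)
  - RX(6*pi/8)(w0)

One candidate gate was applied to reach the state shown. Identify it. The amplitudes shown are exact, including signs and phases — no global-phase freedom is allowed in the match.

The applied gate was H(w0).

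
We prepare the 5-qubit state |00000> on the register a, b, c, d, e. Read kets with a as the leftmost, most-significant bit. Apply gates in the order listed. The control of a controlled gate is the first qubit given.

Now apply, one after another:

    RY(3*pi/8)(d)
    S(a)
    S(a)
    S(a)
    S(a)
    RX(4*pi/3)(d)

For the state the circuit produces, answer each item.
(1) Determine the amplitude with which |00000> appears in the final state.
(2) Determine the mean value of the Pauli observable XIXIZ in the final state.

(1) The amplitude on |00000> is -cos(3*pi/16)/2 - sqrt(3)*I*sin(3*pi/16)/2. Key observation: the block from step 2 through step 5 cancels to the identity and can be dropped.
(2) In the final state, XIXIZ has expectation 0.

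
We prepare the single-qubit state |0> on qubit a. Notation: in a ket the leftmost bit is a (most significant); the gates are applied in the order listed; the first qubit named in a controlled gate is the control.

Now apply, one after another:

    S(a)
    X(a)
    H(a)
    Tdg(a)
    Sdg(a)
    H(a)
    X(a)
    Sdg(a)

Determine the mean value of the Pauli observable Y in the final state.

The observable Y averages to 0.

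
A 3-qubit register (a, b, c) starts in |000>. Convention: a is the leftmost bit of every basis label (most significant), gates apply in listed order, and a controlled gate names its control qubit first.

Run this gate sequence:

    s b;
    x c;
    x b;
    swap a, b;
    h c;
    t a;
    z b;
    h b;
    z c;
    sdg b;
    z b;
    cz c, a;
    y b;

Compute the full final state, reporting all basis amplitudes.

After the circuit, the state carries amplitude 0 on |000>, 0 on |001>, 0 on |010>, 0 on |011>, exp(I*pi/4)/2 on |100>, -exp(I*pi/4)/2 on |101>, exp(3*I*pi/4)/2 on |110>, -exp(3*I*pi/4)/2 on |111>.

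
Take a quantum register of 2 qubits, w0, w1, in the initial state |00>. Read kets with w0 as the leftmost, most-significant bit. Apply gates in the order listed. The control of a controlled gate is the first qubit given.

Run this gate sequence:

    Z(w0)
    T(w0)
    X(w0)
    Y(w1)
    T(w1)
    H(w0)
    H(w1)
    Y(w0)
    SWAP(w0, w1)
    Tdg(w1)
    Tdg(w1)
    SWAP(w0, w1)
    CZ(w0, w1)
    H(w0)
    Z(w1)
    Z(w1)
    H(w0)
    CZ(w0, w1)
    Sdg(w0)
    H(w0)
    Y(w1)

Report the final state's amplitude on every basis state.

After the circuit, the state carries amplitude 0 on |00>, 0 on |01>, -sqrt(2)*exp(3*I*pi/4)/2 on |10>, -sqrt(2)*exp(3*I*pi/4)/2 on |11>.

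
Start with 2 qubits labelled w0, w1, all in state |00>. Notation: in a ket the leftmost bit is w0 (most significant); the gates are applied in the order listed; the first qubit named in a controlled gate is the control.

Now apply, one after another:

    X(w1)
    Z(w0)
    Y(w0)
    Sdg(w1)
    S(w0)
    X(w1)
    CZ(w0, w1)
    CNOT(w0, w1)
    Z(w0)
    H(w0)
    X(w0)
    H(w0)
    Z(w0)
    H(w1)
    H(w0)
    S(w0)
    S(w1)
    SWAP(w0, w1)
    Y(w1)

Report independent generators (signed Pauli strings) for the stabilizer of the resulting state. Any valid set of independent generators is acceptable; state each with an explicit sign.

One valid set of independent stabilizer generators is -YI, -IY (any independent generating set of the same group is equally correct). Key observation: steps 10-13 multiply out to the identity, so the circuit reduces to the remaining gates.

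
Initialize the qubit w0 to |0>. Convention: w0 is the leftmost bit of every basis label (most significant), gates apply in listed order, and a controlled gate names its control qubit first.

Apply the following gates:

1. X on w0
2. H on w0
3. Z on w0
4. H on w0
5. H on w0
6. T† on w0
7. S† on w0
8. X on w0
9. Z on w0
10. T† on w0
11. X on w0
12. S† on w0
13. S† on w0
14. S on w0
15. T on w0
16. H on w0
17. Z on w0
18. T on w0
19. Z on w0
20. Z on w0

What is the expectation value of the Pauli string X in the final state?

The expectation value of X is -1/2.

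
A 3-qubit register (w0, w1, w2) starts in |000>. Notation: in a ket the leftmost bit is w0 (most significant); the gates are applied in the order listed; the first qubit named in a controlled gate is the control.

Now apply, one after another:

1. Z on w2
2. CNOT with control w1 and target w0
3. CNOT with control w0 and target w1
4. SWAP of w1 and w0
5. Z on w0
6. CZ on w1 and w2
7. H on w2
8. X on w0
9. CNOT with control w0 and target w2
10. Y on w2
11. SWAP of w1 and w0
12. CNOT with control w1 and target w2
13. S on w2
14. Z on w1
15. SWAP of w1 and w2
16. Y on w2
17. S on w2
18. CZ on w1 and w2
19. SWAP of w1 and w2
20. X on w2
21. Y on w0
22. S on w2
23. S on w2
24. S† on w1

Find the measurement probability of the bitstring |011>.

Outcome |011> occurs with probability 0.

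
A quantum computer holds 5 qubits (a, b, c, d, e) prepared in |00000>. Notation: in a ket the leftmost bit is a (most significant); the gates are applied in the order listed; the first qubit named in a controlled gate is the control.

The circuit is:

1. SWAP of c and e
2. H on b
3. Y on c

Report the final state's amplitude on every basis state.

After the circuit, the state carries amplitude sqrt(2)*I/2 on |00100>, sqrt(2)*I/2 on |01100>, and 0 on every other basis state.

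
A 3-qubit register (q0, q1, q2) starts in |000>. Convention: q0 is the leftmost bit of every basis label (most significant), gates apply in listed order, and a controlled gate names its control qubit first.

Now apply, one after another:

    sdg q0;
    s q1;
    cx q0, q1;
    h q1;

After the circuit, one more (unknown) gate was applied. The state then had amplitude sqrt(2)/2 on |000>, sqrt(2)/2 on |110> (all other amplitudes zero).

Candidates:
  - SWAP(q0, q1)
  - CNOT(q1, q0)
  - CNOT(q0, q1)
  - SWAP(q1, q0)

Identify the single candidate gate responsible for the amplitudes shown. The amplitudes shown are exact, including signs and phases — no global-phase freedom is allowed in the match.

The applied gate was CNOT(q1, q0).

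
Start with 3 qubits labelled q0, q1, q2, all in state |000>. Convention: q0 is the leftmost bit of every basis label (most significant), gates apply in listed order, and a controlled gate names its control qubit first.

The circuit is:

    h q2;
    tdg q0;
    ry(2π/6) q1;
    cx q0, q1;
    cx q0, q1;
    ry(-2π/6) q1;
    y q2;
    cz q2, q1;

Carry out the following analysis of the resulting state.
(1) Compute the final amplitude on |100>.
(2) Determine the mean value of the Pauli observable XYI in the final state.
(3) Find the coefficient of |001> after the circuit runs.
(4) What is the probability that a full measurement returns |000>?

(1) The amplitude on |100> is 0.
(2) The expectation value of XYI is 0.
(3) The final state's coefficient on |001> equals sqrt(2)*I/2.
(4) The probability of measuring |000> is 1/2.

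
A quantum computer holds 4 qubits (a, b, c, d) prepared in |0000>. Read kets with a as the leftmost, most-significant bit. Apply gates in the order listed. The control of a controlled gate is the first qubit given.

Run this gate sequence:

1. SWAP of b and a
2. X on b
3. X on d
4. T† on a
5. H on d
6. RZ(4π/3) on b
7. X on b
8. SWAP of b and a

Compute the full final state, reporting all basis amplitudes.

The resulting statevector has amplitude sqrt(2)*exp(2*I*pi/3)/2 on |0000>, -sqrt(2)*exp(2*I*pi/3)/2 on |0001>, and 0 on every other basis state.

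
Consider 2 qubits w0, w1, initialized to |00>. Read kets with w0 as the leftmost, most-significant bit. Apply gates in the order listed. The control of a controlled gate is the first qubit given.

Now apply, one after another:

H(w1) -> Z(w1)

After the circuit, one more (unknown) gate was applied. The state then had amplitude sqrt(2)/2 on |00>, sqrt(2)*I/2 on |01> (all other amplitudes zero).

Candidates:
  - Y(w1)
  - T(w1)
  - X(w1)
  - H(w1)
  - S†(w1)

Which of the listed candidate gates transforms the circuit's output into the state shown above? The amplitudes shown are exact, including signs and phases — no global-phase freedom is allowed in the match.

It was S†(w1) that produced the state shown.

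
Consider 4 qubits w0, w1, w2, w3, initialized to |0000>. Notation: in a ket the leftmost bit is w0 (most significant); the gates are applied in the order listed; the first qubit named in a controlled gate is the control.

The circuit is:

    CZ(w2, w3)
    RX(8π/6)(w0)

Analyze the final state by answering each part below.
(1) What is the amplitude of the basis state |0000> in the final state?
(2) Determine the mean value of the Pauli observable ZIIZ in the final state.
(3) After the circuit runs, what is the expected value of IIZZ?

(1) |0000> carries amplitude -1/2 in the final state.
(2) The observable ZIIZ averages to -1/2.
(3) In the final state, IIZZ has expectation 1.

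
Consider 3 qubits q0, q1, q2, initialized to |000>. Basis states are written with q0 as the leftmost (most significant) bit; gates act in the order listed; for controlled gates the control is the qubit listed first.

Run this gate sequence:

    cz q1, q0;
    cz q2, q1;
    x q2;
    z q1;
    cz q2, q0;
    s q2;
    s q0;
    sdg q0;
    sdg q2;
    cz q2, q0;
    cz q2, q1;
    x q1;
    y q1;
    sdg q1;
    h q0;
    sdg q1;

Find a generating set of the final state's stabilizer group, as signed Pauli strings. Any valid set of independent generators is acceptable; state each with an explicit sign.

The stabilizer group can be generated by +XII, +IZI, -IIZ, among other valid generating sets.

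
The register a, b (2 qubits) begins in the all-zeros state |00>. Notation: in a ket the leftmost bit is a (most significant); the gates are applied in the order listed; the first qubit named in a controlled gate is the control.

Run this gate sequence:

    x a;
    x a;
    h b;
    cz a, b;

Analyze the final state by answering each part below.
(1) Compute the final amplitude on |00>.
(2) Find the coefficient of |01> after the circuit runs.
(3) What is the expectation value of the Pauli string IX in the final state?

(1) The final state's coefficient on |00> equals sqrt(2)/2.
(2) |01> carries amplitude sqrt(2)/2 in the final state.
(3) The observable IX averages to 1.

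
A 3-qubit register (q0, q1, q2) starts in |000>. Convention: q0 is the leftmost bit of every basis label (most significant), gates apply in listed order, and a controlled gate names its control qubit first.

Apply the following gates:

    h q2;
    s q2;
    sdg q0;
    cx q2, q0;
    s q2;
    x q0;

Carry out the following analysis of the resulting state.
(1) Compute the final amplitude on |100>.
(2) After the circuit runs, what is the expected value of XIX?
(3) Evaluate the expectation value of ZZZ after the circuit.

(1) |100> carries amplitude sqrt(2)/2 in the final state.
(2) The observable XIX averages to -1.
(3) The expectation value of ZZZ is -1.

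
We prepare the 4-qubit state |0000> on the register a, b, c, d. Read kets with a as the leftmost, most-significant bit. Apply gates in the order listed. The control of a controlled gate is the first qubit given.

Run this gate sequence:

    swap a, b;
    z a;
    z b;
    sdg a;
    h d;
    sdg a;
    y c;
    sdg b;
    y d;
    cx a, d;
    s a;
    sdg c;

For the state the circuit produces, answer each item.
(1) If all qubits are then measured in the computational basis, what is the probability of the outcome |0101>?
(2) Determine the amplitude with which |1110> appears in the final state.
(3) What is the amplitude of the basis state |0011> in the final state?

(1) A full measurement returns |0101> with probability 0.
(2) The final state's coefficient on |1110> equals 0.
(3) |0011> carries amplitude sqrt(2)*I/2 in the final state.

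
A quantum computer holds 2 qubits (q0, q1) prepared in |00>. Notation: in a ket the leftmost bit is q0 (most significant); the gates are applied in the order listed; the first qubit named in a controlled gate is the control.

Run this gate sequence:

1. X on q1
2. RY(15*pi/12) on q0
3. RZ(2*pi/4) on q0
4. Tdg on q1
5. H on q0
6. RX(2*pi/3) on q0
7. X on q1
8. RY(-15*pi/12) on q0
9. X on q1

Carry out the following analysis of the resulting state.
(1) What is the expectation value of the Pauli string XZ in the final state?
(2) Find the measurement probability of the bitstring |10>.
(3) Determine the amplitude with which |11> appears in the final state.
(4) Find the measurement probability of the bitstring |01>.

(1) The expectation value of XZ is -1/2 - sqrt(3)/4.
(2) The probability of measuring |10> is 0.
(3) The amplitude on |11> is -I*(1 - I)*(sqrt(2) + sqrt(6))/8.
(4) Outcome |01> occurs with probability 3/4 - sqrt(3)/8.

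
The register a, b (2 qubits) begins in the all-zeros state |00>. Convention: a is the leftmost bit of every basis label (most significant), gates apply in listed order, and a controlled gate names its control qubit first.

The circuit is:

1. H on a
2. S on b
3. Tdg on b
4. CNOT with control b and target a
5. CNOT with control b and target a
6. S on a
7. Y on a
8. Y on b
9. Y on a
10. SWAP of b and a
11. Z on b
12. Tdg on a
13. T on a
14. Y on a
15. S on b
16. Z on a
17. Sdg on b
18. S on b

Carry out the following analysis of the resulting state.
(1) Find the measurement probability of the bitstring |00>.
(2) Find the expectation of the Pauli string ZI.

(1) A full measurement returns |00> with probability 1/2.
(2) The observable ZI averages to 1.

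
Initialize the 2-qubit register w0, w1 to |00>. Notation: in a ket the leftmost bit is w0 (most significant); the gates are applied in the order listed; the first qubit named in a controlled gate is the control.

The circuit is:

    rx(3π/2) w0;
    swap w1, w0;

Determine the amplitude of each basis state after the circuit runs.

The resulting statevector has amplitude -sqrt(2)/2 on |00>, -sqrt(2)*I/2 on |01>, 0 on |10>, 0 on |11>.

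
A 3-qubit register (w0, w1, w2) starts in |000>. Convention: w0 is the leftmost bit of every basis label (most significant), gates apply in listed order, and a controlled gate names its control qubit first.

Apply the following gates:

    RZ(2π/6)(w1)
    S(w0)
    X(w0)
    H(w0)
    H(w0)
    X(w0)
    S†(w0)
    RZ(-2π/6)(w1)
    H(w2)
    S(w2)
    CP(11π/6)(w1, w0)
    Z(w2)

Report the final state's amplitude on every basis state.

The resulting statevector has amplitude sqrt(2)/2 on |000>, -sqrt(2)*I/2 on |001>, and 0 on every other basis state.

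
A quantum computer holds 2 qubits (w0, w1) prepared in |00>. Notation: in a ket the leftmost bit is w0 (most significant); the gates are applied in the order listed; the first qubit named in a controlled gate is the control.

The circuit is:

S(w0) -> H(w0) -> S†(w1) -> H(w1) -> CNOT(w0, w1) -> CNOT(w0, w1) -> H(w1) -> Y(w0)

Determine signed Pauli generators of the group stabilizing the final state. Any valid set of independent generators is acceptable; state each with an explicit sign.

The stabilizer group can be generated by -XI, +IZ, among other valid generating sets. Key observation: the block from step 4 through step 7 cancels to the identity and can be dropped.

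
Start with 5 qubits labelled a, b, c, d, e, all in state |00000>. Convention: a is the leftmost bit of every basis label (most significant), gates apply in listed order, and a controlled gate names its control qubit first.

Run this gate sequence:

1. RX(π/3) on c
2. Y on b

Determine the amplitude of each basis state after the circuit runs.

After the circuit, the state carries amplitude sqrt(3)*I/2 on |01000>, 1/2 on |01100>, and 0 on every other basis state.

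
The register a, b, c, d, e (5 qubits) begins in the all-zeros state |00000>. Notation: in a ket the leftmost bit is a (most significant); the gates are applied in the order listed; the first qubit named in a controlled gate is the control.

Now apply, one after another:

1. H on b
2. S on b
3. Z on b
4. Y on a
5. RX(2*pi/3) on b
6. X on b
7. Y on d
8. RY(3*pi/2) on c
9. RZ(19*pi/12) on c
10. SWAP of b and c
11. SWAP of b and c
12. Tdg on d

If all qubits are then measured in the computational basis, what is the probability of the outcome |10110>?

Outcome |10110> occurs with probability sqrt(3)/8 + 1/4. Key observation: gates 10-11 undo each other exactly, leaving only the rest of the circuit to track.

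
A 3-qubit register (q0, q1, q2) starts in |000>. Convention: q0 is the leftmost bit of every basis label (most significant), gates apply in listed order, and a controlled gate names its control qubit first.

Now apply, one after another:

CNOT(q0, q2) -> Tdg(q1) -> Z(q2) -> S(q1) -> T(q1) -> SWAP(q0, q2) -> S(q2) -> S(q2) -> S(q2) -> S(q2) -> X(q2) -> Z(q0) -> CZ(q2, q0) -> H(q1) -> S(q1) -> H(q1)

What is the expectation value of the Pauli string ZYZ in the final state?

The expectation value of ZYZ is 1. Key observation: steps 7-10 multiply out to the identity, so the circuit reduces to the remaining gates.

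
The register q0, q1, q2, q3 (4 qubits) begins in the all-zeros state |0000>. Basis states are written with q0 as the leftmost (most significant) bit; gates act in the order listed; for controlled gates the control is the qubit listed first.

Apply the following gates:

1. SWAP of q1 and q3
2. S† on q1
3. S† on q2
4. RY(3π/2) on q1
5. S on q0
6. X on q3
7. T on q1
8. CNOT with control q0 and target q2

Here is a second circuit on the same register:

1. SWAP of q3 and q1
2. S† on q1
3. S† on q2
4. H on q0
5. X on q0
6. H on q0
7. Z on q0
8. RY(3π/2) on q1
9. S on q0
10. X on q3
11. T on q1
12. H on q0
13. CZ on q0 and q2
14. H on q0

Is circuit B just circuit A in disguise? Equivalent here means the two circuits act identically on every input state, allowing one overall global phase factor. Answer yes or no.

No — the two circuits implement different unitaries, even allowing a global phase.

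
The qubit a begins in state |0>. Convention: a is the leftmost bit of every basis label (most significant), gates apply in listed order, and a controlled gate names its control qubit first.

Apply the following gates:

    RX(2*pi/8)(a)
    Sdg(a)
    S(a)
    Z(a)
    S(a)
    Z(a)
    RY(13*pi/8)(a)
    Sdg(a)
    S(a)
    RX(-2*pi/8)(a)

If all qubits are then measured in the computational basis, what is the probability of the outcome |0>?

The probability of measuring |0> is sin(3*pi/16)**2/4 + sqrt(2)*sqrt(1/2 - sqrt(2)/4)*sqrt(sqrt(2)/4 + 1/2)*sin(3*pi/16)*cos(3*pi/16) + 3*cos(3*pi/16)**2/4.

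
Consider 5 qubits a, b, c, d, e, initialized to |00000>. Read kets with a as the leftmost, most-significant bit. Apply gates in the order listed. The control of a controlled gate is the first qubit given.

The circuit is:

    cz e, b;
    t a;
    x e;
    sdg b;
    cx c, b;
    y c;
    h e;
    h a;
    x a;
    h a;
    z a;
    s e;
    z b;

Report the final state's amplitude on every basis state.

After the circuit, the state carries amplitude sqrt(2)*I/2 on |00100>, sqrt(2)/2 on |00101>, and 0 on every other basis state. Key observation: steps 8-11 multiply out to the identity, so the circuit reduces to the remaining gates.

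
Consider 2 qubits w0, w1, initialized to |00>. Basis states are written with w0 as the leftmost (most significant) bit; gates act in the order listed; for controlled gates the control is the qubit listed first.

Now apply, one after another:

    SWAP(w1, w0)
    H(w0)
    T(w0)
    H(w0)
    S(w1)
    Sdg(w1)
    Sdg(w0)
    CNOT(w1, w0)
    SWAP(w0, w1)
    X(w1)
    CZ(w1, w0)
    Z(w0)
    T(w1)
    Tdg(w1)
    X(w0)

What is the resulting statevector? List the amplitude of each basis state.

The final amplitudes are 0 on |00>, 0 on |01>, -I/2 + exp(3*I*pi/4)/2 on |10>, 1/2 + exp(I*pi/4)/2 on |11>.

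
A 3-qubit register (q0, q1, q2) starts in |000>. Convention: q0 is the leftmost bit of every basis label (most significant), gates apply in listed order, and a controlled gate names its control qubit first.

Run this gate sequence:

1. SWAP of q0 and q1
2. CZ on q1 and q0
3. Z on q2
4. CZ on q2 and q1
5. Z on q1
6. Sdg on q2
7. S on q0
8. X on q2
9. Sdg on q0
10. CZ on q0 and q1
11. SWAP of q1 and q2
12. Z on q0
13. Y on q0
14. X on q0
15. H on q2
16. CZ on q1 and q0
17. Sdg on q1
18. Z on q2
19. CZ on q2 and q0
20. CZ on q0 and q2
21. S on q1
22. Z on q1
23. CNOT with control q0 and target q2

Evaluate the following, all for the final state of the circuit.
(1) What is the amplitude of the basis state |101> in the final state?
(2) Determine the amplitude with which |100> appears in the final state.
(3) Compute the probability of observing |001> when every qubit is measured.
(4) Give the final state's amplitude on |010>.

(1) The amplitude on |101> is 0.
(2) The amplitude on |100> is 0.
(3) Outcome |001> occurs with probability 0.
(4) The amplitude on |010> is -sqrt(2)*I/2.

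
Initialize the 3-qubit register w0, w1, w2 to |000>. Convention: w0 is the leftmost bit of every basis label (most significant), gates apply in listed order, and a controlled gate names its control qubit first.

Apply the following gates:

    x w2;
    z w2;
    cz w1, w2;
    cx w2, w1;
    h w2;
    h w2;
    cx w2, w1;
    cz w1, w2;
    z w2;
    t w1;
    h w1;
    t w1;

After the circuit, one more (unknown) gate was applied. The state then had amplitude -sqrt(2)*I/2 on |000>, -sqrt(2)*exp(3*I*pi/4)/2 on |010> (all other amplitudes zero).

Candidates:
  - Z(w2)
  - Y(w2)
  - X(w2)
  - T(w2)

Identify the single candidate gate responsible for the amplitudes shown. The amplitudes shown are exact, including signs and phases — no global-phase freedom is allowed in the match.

It was Y(w2) that produced the state shown.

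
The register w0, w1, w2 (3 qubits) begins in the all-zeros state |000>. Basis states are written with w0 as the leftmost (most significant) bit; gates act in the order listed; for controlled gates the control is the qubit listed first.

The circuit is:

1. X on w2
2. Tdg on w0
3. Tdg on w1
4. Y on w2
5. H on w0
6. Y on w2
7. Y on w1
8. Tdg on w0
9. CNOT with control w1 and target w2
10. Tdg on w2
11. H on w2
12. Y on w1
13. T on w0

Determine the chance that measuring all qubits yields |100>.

Outcome |100> occurs with probability 1/4.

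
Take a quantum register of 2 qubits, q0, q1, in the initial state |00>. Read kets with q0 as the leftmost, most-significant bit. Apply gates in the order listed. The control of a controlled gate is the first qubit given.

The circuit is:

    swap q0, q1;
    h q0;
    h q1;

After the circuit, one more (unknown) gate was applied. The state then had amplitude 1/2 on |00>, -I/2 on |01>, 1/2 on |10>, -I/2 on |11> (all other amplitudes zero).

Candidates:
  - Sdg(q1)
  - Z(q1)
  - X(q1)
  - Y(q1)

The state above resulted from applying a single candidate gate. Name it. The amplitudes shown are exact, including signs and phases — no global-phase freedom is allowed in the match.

It was Sdg(q1) that produced the state shown.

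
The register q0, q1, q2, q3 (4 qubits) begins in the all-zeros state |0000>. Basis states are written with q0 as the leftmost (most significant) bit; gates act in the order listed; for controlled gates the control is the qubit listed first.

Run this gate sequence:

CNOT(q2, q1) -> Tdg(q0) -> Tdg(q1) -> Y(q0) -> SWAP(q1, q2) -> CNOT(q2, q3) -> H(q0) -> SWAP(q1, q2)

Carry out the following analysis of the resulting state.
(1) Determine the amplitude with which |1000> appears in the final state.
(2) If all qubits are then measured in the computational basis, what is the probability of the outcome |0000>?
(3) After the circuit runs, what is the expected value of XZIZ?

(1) The final state's coefficient on |1000> equals -sqrt(2)*I/2.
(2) Outcome |0000> occurs with probability 1/2.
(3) The expectation value of XZIZ is -1.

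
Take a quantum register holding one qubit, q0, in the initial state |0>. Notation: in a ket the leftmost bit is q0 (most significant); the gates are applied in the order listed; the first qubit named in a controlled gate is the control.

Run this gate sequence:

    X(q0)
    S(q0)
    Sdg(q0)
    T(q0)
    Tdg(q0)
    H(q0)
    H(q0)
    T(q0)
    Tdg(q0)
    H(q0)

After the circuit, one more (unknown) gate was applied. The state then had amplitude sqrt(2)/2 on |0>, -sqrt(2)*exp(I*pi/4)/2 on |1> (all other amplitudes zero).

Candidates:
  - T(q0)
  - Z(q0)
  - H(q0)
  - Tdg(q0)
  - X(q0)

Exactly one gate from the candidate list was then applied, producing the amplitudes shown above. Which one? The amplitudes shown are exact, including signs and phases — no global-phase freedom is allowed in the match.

It was T(q0) that produced the state shown. Key observation: gates 4-9 undo each other exactly, leaving only the rest of the circuit to track.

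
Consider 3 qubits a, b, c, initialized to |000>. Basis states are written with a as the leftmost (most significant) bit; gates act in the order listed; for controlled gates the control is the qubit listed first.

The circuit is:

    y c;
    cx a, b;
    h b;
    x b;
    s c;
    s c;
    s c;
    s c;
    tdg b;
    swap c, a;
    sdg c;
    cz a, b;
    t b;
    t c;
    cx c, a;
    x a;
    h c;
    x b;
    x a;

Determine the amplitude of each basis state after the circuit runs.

The final amplitudes are 0 on |000>, 0 on |001>, 0 on |010>, 0 on |011>, -I/2 on |100>, -I/2 on |101>, I/2 on |110>, I/2 on |111>. Key observation: the block from step 5 through step 8 cancels to the identity and can be dropped.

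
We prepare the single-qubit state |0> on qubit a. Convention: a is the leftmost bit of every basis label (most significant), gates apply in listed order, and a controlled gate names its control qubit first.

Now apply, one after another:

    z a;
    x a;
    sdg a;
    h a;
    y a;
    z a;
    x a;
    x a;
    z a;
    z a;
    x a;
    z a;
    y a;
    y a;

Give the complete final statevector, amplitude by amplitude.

After the circuit, the state carries amplitude -sqrt(2)/2 on |0>, -sqrt(2)/2 on |1>.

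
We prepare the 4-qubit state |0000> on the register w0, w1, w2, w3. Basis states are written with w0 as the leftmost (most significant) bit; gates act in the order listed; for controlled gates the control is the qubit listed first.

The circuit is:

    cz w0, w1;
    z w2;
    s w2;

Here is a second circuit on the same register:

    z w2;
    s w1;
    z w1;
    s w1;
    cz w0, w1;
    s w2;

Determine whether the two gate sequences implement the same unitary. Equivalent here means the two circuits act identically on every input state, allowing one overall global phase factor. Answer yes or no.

Yes — the two circuits implement the same unitary up to a global phase.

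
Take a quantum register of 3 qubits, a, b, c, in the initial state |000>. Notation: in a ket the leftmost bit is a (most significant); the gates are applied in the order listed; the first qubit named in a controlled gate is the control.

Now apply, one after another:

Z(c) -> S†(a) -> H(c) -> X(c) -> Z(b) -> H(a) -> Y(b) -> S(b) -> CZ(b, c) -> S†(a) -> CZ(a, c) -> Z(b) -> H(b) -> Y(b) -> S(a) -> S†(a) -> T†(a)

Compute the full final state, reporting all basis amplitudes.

The final amplitudes are sqrt(2)*I/4 on |000>, -sqrt(2)*I/4 on |001>, sqrt(2)*I/4 on |010>, -sqrt(2)*I/4 on |011>, -sqrt(2)*exp(3*I*pi/4)/4 on |100>, -sqrt(2)*exp(3*I*pi/4)/4 on |101>, -sqrt(2)*exp(3*I*pi/4)/4 on |110>, -sqrt(2)*exp(3*I*pi/4)/4 on |111>.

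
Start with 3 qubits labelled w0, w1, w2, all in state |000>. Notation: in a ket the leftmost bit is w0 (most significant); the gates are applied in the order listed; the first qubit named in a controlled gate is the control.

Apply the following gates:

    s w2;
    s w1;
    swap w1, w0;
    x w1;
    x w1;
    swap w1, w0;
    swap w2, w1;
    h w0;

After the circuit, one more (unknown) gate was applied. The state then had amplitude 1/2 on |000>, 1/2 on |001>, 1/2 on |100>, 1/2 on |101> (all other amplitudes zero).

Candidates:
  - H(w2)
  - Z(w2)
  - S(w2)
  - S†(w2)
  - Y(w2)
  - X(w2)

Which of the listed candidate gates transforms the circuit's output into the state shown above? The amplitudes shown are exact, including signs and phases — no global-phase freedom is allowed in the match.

It was H(w2) that produced the state shown. Key observation: steps 3-6 multiply out to the identity, so the circuit reduces to the remaining gates.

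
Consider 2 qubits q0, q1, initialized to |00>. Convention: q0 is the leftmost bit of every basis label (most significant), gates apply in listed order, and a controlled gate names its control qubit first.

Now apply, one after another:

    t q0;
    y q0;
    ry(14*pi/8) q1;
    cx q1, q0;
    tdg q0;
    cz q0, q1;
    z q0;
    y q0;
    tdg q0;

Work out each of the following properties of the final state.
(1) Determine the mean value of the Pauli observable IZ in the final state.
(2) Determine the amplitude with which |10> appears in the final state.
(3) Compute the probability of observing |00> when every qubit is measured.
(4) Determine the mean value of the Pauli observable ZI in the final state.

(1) In the final state, IZ has expectation sqrt(2)/2.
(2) The final state's coefficient on |10> equals 0.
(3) The probability of measuring |00> is sqrt(2)/4 + 1/2.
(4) The expectation value of ZI is sqrt(2)/2.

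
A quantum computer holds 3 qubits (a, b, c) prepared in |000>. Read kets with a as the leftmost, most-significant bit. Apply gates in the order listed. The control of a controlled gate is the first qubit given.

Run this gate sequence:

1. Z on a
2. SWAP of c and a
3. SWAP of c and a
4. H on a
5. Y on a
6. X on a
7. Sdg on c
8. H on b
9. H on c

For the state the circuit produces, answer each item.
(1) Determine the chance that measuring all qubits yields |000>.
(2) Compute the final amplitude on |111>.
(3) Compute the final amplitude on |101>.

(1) A full measurement returns |000> with probability 1/8.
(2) The final state's coefficient on |111> equals -sqrt(2)*I/4.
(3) The amplitude on |101> is -sqrt(2)*I/4.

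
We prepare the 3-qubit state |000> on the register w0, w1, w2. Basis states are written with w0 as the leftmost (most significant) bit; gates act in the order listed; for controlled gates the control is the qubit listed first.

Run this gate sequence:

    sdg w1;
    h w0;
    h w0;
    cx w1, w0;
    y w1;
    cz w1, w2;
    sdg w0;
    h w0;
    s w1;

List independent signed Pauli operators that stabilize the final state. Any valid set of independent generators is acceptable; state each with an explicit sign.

The stabilizer group can be generated by +XII, -IZI, +IIZ, among other valid generating sets.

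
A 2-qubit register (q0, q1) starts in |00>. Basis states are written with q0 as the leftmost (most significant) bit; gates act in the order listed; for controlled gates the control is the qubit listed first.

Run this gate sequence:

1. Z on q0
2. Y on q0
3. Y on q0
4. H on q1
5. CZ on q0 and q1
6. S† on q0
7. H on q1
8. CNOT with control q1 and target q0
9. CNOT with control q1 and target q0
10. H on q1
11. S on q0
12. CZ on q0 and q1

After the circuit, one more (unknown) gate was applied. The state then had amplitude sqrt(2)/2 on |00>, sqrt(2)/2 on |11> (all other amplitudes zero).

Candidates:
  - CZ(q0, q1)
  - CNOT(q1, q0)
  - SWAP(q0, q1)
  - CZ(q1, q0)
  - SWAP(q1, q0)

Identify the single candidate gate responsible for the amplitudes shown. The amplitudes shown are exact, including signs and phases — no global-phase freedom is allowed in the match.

It was CNOT(q1, q0) that produced the state shown. Key observation: gates 5-12 undo each other exactly, leaving only the rest of the circuit to track.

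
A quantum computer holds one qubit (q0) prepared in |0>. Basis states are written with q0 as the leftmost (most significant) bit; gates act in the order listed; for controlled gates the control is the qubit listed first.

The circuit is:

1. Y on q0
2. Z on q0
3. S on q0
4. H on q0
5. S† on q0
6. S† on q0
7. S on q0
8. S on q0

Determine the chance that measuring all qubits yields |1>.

Outcome |1> occurs with probability 1/2. Key observation: gates 5-8 undo each other exactly, leaving only the rest of the circuit to track.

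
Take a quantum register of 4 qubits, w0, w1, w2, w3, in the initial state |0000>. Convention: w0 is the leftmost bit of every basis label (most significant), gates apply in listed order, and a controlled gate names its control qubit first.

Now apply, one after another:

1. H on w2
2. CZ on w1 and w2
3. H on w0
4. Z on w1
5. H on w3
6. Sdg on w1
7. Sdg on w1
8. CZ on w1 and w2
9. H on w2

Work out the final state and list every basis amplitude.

The resulting statevector has amplitude 1/2 on |0000>, 1/2 on |0001>, 1/2 on |1000>, 1/2 on |1001>, and 0 on every other basis state.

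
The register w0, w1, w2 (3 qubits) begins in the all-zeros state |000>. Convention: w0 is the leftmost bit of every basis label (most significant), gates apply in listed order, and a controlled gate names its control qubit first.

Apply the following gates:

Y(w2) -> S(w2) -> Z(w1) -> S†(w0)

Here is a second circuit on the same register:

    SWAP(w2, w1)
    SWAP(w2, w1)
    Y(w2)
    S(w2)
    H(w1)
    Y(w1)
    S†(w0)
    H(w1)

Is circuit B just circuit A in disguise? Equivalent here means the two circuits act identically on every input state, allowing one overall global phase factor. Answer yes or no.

No — the two circuits implement different unitaries, even allowing a global phase.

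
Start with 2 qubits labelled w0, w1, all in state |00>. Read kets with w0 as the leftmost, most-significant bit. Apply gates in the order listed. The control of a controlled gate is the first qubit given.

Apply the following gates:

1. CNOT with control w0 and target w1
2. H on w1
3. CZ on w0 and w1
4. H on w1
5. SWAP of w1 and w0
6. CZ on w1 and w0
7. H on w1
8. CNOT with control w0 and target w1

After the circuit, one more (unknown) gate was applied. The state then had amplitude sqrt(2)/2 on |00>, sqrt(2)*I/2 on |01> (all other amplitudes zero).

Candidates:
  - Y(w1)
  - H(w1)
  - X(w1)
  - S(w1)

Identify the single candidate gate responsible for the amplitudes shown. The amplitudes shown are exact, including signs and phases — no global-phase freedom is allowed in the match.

The unique candidate consistent with the amplitudes is S(w1).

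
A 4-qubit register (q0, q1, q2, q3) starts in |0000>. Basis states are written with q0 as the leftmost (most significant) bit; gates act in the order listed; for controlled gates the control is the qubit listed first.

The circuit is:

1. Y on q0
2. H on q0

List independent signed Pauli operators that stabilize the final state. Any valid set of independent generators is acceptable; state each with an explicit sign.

The final state is stabilized by the group generated by -XIII, +IZII, +IIZI, +IIIZ; other independent generating sets are equally valid.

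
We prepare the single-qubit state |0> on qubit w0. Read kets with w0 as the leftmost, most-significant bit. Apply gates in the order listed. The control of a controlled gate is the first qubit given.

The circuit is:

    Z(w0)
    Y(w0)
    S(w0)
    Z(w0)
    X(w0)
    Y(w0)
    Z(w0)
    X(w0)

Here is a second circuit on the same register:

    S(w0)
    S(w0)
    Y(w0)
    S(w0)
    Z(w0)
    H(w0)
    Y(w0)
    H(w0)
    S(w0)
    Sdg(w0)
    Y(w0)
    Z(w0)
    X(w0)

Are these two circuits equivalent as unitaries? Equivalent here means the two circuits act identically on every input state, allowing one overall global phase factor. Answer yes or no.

No, they are not equivalent — no single phase factor reconciles the two unitaries.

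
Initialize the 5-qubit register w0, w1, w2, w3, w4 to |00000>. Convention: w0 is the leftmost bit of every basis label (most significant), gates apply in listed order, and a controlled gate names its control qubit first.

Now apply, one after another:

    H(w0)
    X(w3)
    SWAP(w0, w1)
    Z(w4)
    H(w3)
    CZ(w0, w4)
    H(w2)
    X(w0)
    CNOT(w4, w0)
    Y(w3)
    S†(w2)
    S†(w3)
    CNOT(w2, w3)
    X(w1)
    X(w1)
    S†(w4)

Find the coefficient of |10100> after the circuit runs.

|10100> carries amplitude -sqrt(2)*I/4 in the final state.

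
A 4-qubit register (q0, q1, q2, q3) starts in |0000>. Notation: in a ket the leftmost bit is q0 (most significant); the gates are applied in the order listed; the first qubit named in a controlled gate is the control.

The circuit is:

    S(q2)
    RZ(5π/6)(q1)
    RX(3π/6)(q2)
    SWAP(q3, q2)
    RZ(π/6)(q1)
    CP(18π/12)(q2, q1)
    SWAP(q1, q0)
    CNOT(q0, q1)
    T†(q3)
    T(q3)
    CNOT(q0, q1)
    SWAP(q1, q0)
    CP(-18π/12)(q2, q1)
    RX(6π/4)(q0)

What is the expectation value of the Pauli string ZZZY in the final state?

The observable ZZZY averages to 0.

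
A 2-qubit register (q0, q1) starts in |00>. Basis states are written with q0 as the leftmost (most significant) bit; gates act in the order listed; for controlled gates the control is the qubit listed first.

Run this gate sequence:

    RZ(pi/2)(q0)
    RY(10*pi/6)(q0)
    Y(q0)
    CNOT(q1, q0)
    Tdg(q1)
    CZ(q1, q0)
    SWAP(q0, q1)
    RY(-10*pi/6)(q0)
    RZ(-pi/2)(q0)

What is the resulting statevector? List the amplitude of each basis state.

The resulting statevector has amplitude sqrt(3)*I/4 on |00>, 3*I/4 on |01>, 1/4 on |10>, sqrt(3)/4 on |11>.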